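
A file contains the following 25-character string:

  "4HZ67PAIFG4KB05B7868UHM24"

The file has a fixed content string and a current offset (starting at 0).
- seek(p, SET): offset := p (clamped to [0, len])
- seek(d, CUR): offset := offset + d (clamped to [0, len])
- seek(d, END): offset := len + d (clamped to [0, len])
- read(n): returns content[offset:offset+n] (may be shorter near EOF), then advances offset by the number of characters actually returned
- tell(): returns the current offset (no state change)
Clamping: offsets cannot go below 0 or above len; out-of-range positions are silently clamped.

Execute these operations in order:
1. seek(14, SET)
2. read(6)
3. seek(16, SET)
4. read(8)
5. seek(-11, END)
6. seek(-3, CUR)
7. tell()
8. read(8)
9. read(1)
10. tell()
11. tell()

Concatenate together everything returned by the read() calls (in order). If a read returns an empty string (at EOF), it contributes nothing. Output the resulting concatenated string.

Answer: 5B78687868UHM2KB05B7868

Derivation:
After 1 (seek(14, SET)): offset=14
After 2 (read(6)): returned '5B7868', offset=20
After 3 (seek(16, SET)): offset=16
After 4 (read(8)): returned '7868UHM2', offset=24
After 5 (seek(-11, END)): offset=14
After 6 (seek(-3, CUR)): offset=11
After 7 (tell()): offset=11
After 8 (read(8)): returned 'KB05B786', offset=19
After 9 (read(1)): returned '8', offset=20
After 10 (tell()): offset=20
After 11 (tell()): offset=20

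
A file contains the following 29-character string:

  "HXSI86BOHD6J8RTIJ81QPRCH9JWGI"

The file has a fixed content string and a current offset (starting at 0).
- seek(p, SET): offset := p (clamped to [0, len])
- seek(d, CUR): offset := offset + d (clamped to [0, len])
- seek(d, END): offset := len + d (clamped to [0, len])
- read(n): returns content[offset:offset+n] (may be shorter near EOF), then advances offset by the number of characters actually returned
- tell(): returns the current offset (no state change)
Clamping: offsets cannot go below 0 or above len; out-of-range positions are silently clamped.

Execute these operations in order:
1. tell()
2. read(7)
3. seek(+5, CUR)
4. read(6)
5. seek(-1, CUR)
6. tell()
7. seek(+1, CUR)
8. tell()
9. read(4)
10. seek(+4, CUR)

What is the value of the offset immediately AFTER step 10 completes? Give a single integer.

After 1 (tell()): offset=0
After 2 (read(7)): returned 'HXSI86B', offset=7
After 3 (seek(+5, CUR)): offset=12
After 4 (read(6)): returned '8RTIJ8', offset=18
After 5 (seek(-1, CUR)): offset=17
After 6 (tell()): offset=17
After 7 (seek(+1, CUR)): offset=18
After 8 (tell()): offset=18
After 9 (read(4)): returned '1QPR', offset=22
After 10 (seek(+4, CUR)): offset=26

Answer: 26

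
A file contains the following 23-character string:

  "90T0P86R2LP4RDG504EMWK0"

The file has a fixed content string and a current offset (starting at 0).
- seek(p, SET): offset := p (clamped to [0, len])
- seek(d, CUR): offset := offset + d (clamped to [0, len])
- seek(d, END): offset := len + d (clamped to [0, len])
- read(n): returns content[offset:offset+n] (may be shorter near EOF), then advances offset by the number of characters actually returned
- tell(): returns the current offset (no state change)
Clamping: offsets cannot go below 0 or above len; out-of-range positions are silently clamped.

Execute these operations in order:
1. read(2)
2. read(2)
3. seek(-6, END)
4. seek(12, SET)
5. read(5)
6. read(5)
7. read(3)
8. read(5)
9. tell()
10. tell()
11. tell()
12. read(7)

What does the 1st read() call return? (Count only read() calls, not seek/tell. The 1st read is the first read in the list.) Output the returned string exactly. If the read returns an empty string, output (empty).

Answer: 90

Derivation:
After 1 (read(2)): returned '90', offset=2
After 2 (read(2)): returned 'T0', offset=4
After 3 (seek(-6, END)): offset=17
After 4 (seek(12, SET)): offset=12
After 5 (read(5)): returned 'RDG50', offset=17
After 6 (read(5)): returned '4EMWK', offset=22
After 7 (read(3)): returned '0', offset=23
After 8 (read(5)): returned '', offset=23
After 9 (tell()): offset=23
After 10 (tell()): offset=23
After 11 (tell()): offset=23
After 12 (read(7)): returned '', offset=23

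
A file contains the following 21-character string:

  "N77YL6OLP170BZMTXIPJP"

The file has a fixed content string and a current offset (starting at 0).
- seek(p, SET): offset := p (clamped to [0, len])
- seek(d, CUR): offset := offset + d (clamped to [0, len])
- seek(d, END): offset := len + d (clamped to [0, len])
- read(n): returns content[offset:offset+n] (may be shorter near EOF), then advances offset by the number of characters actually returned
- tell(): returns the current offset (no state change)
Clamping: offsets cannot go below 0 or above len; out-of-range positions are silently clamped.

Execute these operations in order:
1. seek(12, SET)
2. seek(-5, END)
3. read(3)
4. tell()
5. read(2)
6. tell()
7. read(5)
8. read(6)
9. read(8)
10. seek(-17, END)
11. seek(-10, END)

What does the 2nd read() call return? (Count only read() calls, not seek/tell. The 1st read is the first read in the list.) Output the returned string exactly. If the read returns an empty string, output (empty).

After 1 (seek(12, SET)): offset=12
After 2 (seek(-5, END)): offset=16
After 3 (read(3)): returned 'XIP', offset=19
After 4 (tell()): offset=19
After 5 (read(2)): returned 'JP', offset=21
After 6 (tell()): offset=21
After 7 (read(5)): returned '', offset=21
After 8 (read(6)): returned '', offset=21
After 9 (read(8)): returned '', offset=21
After 10 (seek(-17, END)): offset=4
After 11 (seek(-10, END)): offset=11

Answer: JP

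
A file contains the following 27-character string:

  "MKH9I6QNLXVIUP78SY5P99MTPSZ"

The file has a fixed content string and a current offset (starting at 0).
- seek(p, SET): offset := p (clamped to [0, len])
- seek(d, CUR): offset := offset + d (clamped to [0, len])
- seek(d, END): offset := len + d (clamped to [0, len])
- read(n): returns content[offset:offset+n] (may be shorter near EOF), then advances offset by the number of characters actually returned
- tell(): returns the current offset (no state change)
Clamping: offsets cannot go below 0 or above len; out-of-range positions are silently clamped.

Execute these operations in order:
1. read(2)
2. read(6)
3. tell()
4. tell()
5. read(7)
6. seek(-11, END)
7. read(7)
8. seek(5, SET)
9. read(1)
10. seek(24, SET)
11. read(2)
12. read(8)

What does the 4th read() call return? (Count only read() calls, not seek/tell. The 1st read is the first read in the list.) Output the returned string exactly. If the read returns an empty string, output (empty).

Answer: SY5P99M

Derivation:
After 1 (read(2)): returned 'MK', offset=2
After 2 (read(6)): returned 'H9I6QN', offset=8
After 3 (tell()): offset=8
After 4 (tell()): offset=8
After 5 (read(7)): returned 'LXVIUP7', offset=15
After 6 (seek(-11, END)): offset=16
After 7 (read(7)): returned 'SY5P99M', offset=23
After 8 (seek(5, SET)): offset=5
After 9 (read(1)): returned '6', offset=6
After 10 (seek(24, SET)): offset=24
After 11 (read(2)): returned 'PS', offset=26
After 12 (read(8)): returned 'Z', offset=27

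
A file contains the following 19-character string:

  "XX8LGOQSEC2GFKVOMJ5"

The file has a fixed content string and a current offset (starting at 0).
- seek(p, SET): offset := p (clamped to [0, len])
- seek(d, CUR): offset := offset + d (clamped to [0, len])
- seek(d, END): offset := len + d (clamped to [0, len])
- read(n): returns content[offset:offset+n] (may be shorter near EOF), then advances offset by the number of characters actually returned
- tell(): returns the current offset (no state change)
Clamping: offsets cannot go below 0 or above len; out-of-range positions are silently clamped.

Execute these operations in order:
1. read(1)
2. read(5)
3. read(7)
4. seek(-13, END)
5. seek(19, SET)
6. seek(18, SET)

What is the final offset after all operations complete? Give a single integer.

After 1 (read(1)): returned 'X', offset=1
After 2 (read(5)): returned 'X8LGO', offset=6
After 3 (read(7)): returned 'QSEC2GF', offset=13
After 4 (seek(-13, END)): offset=6
After 5 (seek(19, SET)): offset=19
After 6 (seek(18, SET)): offset=18

Answer: 18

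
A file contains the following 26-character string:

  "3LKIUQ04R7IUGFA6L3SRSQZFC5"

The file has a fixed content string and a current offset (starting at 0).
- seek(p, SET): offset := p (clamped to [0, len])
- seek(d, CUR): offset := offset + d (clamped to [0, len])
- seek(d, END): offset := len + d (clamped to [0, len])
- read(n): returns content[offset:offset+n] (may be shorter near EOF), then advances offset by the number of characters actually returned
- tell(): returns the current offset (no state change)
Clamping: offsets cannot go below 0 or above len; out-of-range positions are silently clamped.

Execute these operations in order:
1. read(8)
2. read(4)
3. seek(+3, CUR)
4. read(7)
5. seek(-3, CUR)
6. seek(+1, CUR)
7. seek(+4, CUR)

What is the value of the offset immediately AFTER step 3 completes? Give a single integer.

Answer: 15

Derivation:
After 1 (read(8)): returned '3LKIUQ04', offset=8
After 2 (read(4)): returned 'R7IU', offset=12
After 3 (seek(+3, CUR)): offset=15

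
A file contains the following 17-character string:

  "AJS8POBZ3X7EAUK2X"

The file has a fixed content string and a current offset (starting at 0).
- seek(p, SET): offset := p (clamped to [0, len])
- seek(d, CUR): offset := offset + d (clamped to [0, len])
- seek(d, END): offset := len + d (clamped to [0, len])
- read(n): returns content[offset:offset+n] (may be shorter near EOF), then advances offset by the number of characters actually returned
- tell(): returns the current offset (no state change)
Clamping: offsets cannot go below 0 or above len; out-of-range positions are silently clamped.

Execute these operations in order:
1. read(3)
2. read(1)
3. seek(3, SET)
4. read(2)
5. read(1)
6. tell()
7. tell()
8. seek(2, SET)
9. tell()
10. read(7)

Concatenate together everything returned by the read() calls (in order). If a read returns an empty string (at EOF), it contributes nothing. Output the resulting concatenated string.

Answer: AJS88POS8POBZ3

Derivation:
After 1 (read(3)): returned 'AJS', offset=3
After 2 (read(1)): returned '8', offset=4
After 3 (seek(3, SET)): offset=3
After 4 (read(2)): returned '8P', offset=5
After 5 (read(1)): returned 'O', offset=6
After 6 (tell()): offset=6
After 7 (tell()): offset=6
After 8 (seek(2, SET)): offset=2
After 9 (tell()): offset=2
After 10 (read(7)): returned 'S8POBZ3', offset=9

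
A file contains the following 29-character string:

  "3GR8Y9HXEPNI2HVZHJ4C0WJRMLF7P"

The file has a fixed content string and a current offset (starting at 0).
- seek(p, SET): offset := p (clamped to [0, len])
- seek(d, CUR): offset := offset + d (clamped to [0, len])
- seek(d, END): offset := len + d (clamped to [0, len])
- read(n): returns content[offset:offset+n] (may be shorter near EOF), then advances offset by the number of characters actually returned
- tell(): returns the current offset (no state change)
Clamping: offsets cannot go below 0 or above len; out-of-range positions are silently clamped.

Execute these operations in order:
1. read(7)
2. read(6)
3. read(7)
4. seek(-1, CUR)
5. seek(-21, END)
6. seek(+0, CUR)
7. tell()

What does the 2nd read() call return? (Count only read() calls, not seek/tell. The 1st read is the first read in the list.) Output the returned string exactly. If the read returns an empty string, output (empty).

Answer: XEPNI2

Derivation:
After 1 (read(7)): returned '3GR8Y9H', offset=7
After 2 (read(6)): returned 'XEPNI2', offset=13
After 3 (read(7)): returned 'HVZHJ4C', offset=20
After 4 (seek(-1, CUR)): offset=19
After 5 (seek(-21, END)): offset=8
After 6 (seek(+0, CUR)): offset=8
After 7 (tell()): offset=8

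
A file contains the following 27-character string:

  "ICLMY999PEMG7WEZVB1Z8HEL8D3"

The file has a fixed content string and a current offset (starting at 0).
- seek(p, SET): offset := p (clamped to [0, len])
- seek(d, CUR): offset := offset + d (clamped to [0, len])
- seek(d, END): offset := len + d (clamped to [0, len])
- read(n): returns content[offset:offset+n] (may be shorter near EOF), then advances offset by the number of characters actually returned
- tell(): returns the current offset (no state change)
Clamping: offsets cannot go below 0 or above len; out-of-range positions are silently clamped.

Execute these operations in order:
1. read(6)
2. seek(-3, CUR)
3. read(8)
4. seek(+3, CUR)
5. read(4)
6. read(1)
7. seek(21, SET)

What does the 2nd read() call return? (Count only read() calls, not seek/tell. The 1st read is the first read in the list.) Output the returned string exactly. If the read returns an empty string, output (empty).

Answer: MY999PEM

Derivation:
After 1 (read(6)): returned 'ICLMY9', offset=6
After 2 (seek(-3, CUR)): offset=3
After 3 (read(8)): returned 'MY999PEM', offset=11
After 4 (seek(+3, CUR)): offset=14
After 5 (read(4)): returned 'EZVB', offset=18
After 6 (read(1)): returned '1', offset=19
After 7 (seek(21, SET)): offset=21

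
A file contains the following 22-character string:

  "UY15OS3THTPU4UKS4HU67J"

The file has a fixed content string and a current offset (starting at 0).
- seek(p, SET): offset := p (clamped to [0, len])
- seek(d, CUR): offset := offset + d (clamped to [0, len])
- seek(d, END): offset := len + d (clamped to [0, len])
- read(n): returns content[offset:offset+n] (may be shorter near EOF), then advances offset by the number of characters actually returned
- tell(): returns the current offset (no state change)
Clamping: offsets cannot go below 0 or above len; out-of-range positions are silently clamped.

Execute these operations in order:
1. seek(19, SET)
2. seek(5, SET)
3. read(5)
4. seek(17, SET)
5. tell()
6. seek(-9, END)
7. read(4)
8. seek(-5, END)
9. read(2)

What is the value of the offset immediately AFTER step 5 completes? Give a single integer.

Answer: 17

Derivation:
After 1 (seek(19, SET)): offset=19
After 2 (seek(5, SET)): offset=5
After 3 (read(5)): returned 'S3THT', offset=10
After 4 (seek(17, SET)): offset=17
After 5 (tell()): offset=17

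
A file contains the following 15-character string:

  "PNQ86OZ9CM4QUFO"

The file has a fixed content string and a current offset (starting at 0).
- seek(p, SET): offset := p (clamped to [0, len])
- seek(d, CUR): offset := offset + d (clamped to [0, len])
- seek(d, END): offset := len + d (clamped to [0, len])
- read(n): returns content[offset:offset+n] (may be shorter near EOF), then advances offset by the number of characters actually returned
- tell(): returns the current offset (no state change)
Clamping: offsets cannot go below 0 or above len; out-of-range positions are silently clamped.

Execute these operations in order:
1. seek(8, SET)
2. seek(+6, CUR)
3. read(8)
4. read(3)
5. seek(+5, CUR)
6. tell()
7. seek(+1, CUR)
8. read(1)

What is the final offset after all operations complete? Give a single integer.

After 1 (seek(8, SET)): offset=8
After 2 (seek(+6, CUR)): offset=14
After 3 (read(8)): returned 'O', offset=15
After 4 (read(3)): returned '', offset=15
After 5 (seek(+5, CUR)): offset=15
After 6 (tell()): offset=15
After 7 (seek(+1, CUR)): offset=15
After 8 (read(1)): returned '', offset=15

Answer: 15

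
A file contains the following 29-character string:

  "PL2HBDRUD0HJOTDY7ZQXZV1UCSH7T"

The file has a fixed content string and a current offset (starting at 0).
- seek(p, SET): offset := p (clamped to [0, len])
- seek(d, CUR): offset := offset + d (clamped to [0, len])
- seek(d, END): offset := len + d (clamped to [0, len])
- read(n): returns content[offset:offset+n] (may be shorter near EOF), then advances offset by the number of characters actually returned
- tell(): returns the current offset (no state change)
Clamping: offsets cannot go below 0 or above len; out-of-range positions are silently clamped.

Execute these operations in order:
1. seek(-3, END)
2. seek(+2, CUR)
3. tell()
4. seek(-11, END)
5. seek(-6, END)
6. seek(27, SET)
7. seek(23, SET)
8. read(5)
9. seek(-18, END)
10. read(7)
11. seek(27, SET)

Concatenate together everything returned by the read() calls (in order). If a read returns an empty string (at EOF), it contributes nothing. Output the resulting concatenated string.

After 1 (seek(-3, END)): offset=26
After 2 (seek(+2, CUR)): offset=28
After 3 (tell()): offset=28
After 4 (seek(-11, END)): offset=18
After 5 (seek(-6, END)): offset=23
After 6 (seek(27, SET)): offset=27
After 7 (seek(23, SET)): offset=23
After 8 (read(5)): returned 'UCSH7', offset=28
After 9 (seek(-18, END)): offset=11
After 10 (read(7)): returned 'JOTDY7Z', offset=18
After 11 (seek(27, SET)): offset=27

Answer: UCSH7JOTDY7Z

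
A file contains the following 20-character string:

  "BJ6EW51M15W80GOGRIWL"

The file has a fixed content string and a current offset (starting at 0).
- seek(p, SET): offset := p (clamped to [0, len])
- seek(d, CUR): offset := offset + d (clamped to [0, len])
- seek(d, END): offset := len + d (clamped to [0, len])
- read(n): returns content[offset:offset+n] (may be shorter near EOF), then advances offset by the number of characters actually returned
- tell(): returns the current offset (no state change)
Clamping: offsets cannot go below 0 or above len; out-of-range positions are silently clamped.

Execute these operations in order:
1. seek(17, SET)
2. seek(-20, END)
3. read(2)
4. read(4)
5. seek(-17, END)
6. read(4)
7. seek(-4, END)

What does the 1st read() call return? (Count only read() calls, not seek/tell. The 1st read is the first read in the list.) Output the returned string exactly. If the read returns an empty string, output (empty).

After 1 (seek(17, SET)): offset=17
After 2 (seek(-20, END)): offset=0
After 3 (read(2)): returned 'BJ', offset=2
After 4 (read(4)): returned '6EW5', offset=6
After 5 (seek(-17, END)): offset=3
After 6 (read(4)): returned 'EW51', offset=7
After 7 (seek(-4, END)): offset=16

Answer: BJ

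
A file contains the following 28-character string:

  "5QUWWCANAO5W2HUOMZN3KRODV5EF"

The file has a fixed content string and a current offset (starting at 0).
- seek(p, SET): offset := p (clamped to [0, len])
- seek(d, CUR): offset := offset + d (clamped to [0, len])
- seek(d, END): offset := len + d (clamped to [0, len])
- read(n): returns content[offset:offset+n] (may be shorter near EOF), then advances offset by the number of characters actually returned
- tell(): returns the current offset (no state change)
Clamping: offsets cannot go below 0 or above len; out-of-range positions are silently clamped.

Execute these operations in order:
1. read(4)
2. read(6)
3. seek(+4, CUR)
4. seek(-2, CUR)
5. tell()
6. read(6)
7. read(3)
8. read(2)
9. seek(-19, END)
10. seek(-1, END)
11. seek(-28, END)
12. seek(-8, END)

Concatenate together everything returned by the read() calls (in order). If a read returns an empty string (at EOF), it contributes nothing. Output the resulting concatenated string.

Answer: 5QUWWCANAO2HUOMZN3KRO

Derivation:
After 1 (read(4)): returned '5QUW', offset=4
After 2 (read(6)): returned 'WCANAO', offset=10
After 3 (seek(+4, CUR)): offset=14
After 4 (seek(-2, CUR)): offset=12
After 5 (tell()): offset=12
After 6 (read(6)): returned '2HUOMZ', offset=18
After 7 (read(3)): returned 'N3K', offset=21
After 8 (read(2)): returned 'RO', offset=23
After 9 (seek(-19, END)): offset=9
After 10 (seek(-1, END)): offset=27
After 11 (seek(-28, END)): offset=0
After 12 (seek(-8, END)): offset=20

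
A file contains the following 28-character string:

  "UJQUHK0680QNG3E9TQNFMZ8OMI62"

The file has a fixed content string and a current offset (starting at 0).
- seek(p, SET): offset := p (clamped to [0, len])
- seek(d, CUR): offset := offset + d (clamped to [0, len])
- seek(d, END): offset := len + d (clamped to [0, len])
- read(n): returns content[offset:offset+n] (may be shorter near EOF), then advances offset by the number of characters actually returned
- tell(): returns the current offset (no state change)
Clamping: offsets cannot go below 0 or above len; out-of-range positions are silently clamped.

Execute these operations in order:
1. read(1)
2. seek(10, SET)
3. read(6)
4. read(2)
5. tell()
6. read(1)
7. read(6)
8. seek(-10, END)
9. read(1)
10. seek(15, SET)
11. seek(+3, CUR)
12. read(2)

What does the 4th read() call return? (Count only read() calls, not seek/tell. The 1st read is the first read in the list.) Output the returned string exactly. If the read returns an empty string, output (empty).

Answer: N

Derivation:
After 1 (read(1)): returned 'U', offset=1
After 2 (seek(10, SET)): offset=10
After 3 (read(6)): returned 'QNG3E9', offset=16
After 4 (read(2)): returned 'TQ', offset=18
After 5 (tell()): offset=18
After 6 (read(1)): returned 'N', offset=19
After 7 (read(6)): returned 'FMZ8OM', offset=25
After 8 (seek(-10, END)): offset=18
After 9 (read(1)): returned 'N', offset=19
After 10 (seek(15, SET)): offset=15
After 11 (seek(+3, CUR)): offset=18
After 12 (read(2)): returned 'NF', offset=20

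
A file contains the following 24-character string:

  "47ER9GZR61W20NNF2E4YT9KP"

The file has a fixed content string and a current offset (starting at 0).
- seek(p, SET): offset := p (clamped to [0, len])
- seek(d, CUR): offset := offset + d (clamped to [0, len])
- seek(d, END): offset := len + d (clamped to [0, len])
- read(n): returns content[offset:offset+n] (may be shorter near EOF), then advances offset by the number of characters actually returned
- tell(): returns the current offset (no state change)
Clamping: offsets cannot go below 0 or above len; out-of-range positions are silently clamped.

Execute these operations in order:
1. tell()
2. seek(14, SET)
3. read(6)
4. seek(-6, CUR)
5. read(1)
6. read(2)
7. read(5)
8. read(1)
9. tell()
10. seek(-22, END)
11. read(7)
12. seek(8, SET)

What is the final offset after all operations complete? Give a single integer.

After 1 (tell()): offset=0
After 2 (seek(14, SET)): offset=14
After 3 (read(6)): returned 'NF2E4Y', offset=20
After 4 (seek(-6, CUR)): offset=14
After 5 (read(1)): returned 'N', offset=15
After 6 (read(2)): returned 'F2', offset=17
After 7 (read(5)): returned 'E4YT9', offset=22
After 8 (read(1)): returned 'K', offset=23
After 9 (tell()): offset=23
After 10 (seek(-22, END)): offset=2
After 11 (read(7)): returned 'ER9GZR6', offset=9
After 12 (seek(8, SET)): offset=8

Answer: 8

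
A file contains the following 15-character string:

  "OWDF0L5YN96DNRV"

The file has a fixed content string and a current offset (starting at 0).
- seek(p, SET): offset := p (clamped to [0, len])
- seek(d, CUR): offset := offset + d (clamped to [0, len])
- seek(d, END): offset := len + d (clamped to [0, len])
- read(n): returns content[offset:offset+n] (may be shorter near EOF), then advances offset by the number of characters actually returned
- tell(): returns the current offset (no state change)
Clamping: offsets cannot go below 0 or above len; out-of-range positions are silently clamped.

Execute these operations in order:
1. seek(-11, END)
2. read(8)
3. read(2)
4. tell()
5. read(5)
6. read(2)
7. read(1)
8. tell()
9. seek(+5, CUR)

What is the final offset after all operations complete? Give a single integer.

Answer: 15

Derivation:
After 1 (seek(-11, END)): offset=4
After 2 (read(8)): returned '0L5YN96D', offset=12
After 3 (read(2)): returned 'NR', offset=14
After 4 (tell()): offset=14
After 5 (read(5)): returned 'V', offset=15
After 6 (read(2)): returned '', offset=15
After 7 (read(1)): returned '', offset=15
After 8 (tell()): offset=15
After 9 (seek(+5, CUR)): offset=15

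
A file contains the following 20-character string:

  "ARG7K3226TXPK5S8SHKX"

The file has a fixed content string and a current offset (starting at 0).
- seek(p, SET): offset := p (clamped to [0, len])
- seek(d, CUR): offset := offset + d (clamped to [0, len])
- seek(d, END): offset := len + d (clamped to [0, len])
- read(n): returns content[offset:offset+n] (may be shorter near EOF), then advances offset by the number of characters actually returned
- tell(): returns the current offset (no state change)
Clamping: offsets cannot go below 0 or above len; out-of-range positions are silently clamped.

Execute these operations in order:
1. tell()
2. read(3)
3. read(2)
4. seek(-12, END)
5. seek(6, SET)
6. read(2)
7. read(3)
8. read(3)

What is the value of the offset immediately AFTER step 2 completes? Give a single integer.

Answer: 3

Derivation:
After 1 (tell()): offset=0
After 2 (read(3)): returned 'ARG', offset=3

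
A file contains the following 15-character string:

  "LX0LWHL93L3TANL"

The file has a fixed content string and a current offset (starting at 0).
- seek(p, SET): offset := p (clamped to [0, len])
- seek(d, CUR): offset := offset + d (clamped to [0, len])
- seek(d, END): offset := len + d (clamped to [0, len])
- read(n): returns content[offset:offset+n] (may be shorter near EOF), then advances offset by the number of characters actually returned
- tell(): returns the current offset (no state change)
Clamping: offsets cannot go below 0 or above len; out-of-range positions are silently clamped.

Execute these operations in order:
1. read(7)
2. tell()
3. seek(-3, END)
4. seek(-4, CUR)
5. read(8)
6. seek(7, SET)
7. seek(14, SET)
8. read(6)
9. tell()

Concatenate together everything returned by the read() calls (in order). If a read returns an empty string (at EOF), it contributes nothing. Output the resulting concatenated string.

Answer: LX0LWHL3L3TANLL

Derivation:
After 1 (read(7)): returned 'LX0LWHL', offset=7
After 2 (tell()): offset=7
After 3 (seek(-3, END)): offset=12
After 4 (seek(-4, CUR)): offset=8
After 5 (read(8)): returned '3L3TANL', offset=15
After 6 (seek(7, SET)): offset=7
After 7 (seek(14, SET)): offset=14
After 8 (read(6)): returned 'L', offset=15
After 9 (tell()): offset=15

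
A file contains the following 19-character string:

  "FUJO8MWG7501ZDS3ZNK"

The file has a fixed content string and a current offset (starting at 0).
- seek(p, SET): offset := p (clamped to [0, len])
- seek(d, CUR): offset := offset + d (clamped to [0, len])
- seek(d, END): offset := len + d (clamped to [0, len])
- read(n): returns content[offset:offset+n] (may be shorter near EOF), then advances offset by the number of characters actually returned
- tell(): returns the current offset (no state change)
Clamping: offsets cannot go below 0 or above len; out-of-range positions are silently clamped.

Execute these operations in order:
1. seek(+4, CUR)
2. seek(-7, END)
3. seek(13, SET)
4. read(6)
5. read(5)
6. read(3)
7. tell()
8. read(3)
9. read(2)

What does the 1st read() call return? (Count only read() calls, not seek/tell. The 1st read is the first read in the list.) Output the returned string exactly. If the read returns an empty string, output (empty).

After 1 (seek(+4, CUR)): offset=4
After 2 (seek(-7, END)): offset=12
After 3 (seek(13, SET)): offset=13
After 4 (read(6)): returned 'DS3ZNK', offset=19
After 5 (read(5)): returned '', offset=19
After 6 (read(3)): returned '', offset=19
After 7 (tell()): offset=19
After 8 (read(3)): returned '', offset=19
After 9 (read(2)): returned '', offset=19

Answer: DS3ZNK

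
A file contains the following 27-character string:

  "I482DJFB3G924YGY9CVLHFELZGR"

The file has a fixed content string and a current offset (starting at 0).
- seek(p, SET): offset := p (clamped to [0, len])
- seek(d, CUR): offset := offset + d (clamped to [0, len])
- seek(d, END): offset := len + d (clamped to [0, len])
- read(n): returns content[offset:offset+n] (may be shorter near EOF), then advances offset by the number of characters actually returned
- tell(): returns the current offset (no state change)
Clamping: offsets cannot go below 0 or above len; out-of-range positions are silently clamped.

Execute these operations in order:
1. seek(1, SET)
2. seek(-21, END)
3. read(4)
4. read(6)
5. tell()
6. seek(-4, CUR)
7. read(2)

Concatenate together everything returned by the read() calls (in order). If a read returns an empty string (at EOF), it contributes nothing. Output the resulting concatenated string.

Answer: FB3G924YGY4Y

Derivation:
After 1 (seek(1, SET)): offset=1
After 2 (seek(-21, END)): offset=6
After 3 (read(4)): returned 'FB3G', offset=10
After 4 (read(6)): returned '924YGY', offset=16
After 5 (tell()): offset=16
After 6 (seek(-4, CUR)): offset=12
After 7 (read(2)): returned '4Y', offset=14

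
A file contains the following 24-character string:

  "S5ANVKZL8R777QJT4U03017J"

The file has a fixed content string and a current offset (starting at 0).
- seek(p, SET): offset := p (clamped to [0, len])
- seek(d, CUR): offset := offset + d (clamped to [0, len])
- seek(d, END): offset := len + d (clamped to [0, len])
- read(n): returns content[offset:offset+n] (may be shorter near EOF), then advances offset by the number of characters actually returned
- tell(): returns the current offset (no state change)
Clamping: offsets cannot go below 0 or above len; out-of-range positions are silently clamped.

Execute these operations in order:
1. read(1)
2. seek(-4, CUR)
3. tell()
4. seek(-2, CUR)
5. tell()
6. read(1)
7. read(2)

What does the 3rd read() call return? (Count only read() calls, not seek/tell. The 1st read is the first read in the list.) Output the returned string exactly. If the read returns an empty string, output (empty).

After 1 (read(1)): returned 'S', offset=1
After 2 (seek(-4, CUR)): offset=0
After 3 (tell()): offset=0
After 4 (seek(-2, CUR)): offset=0
After 5 (tell()): offset=0
After 6 (read(1)): returned 'S', offset=1
After 7 (read(2)): returned '5A', offset=3

Answer: 5A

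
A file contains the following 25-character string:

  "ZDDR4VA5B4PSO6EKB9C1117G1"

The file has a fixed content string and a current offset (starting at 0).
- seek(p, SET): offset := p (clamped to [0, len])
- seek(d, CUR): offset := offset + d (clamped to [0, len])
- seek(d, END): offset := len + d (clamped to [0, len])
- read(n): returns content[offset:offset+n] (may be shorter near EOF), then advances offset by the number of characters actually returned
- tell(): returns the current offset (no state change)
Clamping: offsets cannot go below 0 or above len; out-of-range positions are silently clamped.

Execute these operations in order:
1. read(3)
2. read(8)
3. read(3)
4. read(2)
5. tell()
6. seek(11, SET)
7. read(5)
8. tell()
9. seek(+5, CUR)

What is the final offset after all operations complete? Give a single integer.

Answer: 21

Derivation:
After 1 (read(3)): returned 'ZDD', offset=3
After 2 (read(8)): returned 'R4VA5B4P', offset=11
After 3 (read(3)): returned 'SO6', offset=14
After 4 (read(2)): returned 'EK', offset=16
After 5 (tell()): offset=16
After 6 (seek(11, SET)): offset=11
After 7 (read(5)): returned 'SO6EK', offset=16
After 8 (tell()): offset=16
After 9 (seek(+5, CUR)): offset=21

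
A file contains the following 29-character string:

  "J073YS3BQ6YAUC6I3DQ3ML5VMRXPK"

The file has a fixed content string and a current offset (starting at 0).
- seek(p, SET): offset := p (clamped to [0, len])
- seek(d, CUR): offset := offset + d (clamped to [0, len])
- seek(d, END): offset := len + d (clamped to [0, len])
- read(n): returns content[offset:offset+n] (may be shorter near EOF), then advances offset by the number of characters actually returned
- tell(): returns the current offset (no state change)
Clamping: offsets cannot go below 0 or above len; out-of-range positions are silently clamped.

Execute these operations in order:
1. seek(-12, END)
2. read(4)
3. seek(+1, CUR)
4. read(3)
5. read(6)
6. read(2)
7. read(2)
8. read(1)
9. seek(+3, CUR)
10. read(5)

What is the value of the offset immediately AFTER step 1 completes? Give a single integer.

Answer: 17

Derivation:
After 1 (seek(-12, END)): offset=17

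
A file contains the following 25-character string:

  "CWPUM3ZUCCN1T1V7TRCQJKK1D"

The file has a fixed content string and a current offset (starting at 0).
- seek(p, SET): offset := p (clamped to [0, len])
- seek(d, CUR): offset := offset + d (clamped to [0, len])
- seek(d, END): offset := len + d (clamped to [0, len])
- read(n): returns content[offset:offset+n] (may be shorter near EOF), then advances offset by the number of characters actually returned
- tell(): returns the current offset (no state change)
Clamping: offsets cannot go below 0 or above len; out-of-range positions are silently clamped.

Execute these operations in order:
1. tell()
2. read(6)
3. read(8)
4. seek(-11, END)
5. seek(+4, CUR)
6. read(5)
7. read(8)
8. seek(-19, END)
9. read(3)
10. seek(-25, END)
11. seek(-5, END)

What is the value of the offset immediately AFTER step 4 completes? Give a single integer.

After 1 (tell()): offset=0
After 2 (read(6)): returned 'CWPUM3', offset=6
After 3 (read(8)): returned 'ZUCCN1T1', offset=14
After 4 (seek(-11, END)): offset=14

Answer: 14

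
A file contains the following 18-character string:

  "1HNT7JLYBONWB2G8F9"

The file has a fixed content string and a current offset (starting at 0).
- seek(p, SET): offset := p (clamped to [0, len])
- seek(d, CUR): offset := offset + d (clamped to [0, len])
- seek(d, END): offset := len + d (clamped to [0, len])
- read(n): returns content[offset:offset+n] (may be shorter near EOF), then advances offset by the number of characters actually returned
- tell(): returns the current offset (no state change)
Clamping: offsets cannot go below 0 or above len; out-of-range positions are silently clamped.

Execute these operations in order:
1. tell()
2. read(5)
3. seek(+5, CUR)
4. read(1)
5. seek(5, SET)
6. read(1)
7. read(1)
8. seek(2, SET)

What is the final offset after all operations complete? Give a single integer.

Answer: 2

Derivation:
After 1 (tell()): offset=0
After 2 (read(5)): returned '1HNT7', offset=5
After 3 (seek(+5, CUR)): offset=10
After 4 (read(1)): returned 'N', offset=11
After 5 (seek(5, SET)): offset=5
After 6 (read(1)): returned 'J', offset=6
After 7 (read(1)): returned 'L', offset=7
After 8 (seek(2, SET)): offset=2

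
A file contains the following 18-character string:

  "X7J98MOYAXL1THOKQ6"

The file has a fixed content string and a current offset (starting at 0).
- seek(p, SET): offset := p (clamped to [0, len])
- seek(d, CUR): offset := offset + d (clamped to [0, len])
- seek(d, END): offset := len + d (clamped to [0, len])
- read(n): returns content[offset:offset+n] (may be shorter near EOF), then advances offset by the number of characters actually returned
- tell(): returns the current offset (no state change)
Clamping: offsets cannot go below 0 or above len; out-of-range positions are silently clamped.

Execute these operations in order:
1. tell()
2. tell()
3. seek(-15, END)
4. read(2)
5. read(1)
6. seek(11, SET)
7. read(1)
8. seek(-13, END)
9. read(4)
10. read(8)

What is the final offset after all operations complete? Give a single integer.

Answer: 17

Derivation:
After 1 (tell()): offset=0
After 2 (tell()): offset=0
After 3 (seek(-15, END)): offset=3
After 4 (read(2)): returned '98', offset=5
After 5 (read(1)): returned 'M', offset=6
After 6 (seek(11, SET)): offset=11
After 7 (read(1)): returned '1', offset=12
After 8 (seek(-13, END)): offset=5
After 9 (read(4)): returned 'MOYA', offset=9
After 10 (read(8)): returned 'XL1THOKQ', offset=17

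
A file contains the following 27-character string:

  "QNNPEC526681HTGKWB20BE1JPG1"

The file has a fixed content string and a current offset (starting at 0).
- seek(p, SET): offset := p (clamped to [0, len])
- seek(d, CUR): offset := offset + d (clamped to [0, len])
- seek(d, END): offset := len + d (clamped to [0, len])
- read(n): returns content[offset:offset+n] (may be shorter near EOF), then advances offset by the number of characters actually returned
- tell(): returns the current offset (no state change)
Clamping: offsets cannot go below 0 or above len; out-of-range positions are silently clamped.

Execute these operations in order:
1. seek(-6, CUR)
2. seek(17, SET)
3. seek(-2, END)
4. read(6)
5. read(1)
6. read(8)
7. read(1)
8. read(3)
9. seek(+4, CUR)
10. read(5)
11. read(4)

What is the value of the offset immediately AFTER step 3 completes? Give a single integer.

After 1 (seek(-6, CUR)): offset=0
After 2 (seek(17, SET)): offset=17
After 3 (seek(-2, END)): offset=25

Answer: 25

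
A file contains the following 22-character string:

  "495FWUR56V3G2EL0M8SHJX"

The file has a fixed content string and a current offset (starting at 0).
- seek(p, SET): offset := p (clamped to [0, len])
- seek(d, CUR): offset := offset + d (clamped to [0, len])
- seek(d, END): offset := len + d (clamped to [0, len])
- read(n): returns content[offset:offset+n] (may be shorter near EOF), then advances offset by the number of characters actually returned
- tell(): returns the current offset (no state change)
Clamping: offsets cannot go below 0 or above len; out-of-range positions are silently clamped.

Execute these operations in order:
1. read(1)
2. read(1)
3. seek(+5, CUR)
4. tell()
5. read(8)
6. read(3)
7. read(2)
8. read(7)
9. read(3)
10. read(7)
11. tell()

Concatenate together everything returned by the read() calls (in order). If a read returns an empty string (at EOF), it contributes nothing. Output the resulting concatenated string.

After 1 (read(1)): returned '4', offset=1
After 2 (read(1)): returned '9', offset=2
After 3 (seek(+5, CUR)): offset=7
After 4 (tell()): offset=7
After 5 (read(8)): returned '56V3G2EL', offset=15
After 6 (read(3)): returned '0M8', offset=18
After 7 (read(2)): returned 'SH', offset=20
After 8 (read(7)): returned 'JX', offset=22
After 9 (read(3)): returned '', offset=22
After 10 (read(7)): returned '', offset=22
After 11 (tell()): offset=22

Answer: 4956V3G2EL0M8SHJX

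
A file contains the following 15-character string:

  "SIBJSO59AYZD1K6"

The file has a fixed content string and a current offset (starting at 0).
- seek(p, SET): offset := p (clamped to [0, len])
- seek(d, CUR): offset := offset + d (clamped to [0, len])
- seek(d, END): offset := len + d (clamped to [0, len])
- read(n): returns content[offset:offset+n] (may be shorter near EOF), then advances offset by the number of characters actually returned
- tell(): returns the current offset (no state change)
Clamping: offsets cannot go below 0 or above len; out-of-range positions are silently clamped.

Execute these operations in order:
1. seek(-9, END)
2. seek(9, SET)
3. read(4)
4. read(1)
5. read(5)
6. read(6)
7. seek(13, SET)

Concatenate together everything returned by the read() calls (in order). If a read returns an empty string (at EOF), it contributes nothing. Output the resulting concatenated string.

Answer: YZD1K6

Derivation:
After 1 (seek(-9, END)): offset=6
After 2 (seek(9, SET)): offset=9
After 3 (read(4)): returned 'YZD1', offset=13
After 4 (read(1)): returned 'K', offset=14
After 5 (read(5)): returned '6', offset=15
After 6 (read(6)): returned '', offset=15
After 7 (seek(13, SET)): offset=13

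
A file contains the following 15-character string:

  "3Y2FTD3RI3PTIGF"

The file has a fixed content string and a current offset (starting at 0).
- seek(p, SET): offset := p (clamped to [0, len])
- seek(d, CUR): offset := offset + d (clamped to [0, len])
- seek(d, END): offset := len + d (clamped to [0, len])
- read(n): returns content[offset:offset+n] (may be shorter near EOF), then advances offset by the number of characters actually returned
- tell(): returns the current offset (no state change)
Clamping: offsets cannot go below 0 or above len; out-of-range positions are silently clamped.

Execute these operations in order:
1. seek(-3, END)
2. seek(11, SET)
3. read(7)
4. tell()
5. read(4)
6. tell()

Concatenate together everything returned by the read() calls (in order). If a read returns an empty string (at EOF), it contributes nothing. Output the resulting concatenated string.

After 1 (seek(-3, END)): offset=12
After 2 (seek(11, SET)): offset=11
After 3 (read(7)): returned 'TIGF', offset=15
After 4 (tell()): offset=15
After 5 (read(4)): returned '', offset=15
After 6 (tell()): offset=15

Answer: TIGF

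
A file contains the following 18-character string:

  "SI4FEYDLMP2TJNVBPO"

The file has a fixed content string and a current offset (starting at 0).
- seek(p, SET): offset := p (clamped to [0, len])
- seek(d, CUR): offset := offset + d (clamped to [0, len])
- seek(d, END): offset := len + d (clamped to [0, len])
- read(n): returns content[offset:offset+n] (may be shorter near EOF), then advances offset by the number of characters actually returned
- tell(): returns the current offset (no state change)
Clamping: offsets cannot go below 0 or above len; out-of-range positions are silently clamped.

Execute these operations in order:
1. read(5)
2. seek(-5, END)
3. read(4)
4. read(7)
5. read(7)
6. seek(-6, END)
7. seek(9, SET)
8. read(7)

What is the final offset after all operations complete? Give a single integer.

After 1 (read(5)): returned 'SI4FE', offset=5
After 2 (seek(-5, END)): offset=13
After 3 (read(4)): returned 'NVBP', offset=17
After 4 (read(7)): returned 'O', offset=18
After 5 (read(7)): returned '', offset=18
After 6 (seek(-6, END)): offset=12
After 7 (seek(9, SET)): offset=9
After 8 (read(7)): returned 'P2TJNVB', offset=16

Answer: 16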